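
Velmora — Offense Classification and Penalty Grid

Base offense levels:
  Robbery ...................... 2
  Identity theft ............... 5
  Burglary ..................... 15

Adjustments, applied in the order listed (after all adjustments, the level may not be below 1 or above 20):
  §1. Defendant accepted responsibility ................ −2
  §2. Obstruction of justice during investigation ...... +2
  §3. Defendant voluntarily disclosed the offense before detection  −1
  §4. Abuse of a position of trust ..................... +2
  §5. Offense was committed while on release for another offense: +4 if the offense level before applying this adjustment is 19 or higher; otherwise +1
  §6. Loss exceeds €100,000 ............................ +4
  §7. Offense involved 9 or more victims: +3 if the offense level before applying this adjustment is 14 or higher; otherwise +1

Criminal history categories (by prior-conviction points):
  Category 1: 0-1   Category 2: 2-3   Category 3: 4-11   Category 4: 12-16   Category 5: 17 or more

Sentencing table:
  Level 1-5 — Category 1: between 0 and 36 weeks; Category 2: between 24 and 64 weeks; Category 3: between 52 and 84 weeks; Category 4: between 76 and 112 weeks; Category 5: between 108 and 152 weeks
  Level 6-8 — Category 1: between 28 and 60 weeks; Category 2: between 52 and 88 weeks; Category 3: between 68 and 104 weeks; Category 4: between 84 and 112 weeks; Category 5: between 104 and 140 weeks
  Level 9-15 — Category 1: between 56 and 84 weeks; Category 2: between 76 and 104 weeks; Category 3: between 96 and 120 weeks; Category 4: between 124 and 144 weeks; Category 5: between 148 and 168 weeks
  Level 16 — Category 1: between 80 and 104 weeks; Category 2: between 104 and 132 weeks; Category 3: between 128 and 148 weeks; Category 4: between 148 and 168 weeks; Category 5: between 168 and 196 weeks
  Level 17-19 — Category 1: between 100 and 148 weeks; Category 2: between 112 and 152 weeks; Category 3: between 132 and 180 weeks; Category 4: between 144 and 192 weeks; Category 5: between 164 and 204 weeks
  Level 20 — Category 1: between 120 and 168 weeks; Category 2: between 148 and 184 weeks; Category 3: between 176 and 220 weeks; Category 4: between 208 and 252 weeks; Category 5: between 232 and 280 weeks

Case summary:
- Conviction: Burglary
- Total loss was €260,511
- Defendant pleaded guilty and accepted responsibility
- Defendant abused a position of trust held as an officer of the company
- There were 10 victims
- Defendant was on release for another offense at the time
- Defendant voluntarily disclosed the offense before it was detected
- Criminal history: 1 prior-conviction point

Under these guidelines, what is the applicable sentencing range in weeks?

Base offense level for burglary: 15.
§1 applies: 15 − 2 = 13.
§3 applies: 13 − 1 = 12.
§4 applies: 12 + 2 = 14.
§5 applies (level before this adjustment is 14 < 19, so +1): 14 + 1 = 15.
§6 applies: 15 + 4 = 19.
§7 applies (level before this adjustment is 19 ≥ 14, so +3): 19 + 3 = 22.
Level 22 exceeds the maximum of 20; capped at 20.
Final offense level: 20.
Criminal history: 1 prior point → Category 1 (0-1).
Level 20 falls in the 20 band.
Grid: Level 20 × Category 1 = 120-168 weeks.

120-168 weeks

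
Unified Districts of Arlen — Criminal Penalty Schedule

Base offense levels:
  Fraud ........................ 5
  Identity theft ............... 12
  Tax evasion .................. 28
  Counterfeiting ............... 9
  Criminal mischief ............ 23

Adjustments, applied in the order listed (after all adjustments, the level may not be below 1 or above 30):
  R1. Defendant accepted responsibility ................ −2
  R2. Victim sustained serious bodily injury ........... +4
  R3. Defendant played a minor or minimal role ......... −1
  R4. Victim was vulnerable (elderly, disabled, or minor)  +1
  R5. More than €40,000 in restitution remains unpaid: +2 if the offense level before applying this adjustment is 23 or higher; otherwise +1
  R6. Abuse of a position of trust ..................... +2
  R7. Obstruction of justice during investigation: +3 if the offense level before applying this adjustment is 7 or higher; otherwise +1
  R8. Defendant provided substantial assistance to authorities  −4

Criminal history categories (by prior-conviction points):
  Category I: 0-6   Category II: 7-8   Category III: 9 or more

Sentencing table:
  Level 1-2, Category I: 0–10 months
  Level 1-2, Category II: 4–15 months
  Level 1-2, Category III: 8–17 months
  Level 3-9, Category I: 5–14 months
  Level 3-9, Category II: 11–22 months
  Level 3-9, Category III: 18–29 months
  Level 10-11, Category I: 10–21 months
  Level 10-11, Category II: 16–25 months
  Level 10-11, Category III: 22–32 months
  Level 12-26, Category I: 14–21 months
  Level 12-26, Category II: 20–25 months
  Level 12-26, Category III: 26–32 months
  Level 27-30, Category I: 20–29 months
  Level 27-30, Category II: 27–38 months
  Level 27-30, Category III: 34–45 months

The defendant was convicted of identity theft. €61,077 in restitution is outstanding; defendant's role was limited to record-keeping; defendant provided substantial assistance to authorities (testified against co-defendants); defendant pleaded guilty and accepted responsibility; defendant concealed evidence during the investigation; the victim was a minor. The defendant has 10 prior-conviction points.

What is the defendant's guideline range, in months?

22-32 months

Base offense level for identity theft: 12.
R1 applies: 12 − 2 = 10.
R3 applies: 10 − 1 = 9.
R4 applies: 9 + 1 = 10.
R5 applies (level before this adjustment is 10 < 23, so +1): 10 + 1 = 11.
R6 does not apply.
R7 applies (level before this adjustment is 11 ≥ 7, so +3): 11 + 3 = 14.
R8 applies: 14 − 4 = 10.
Final offense level: 10.
Criminal history: 10 prior points → Category III (9+).
Level 10 falls in the 10-11 band.
Grid: Level 10-11 × Category III = 22-32 months.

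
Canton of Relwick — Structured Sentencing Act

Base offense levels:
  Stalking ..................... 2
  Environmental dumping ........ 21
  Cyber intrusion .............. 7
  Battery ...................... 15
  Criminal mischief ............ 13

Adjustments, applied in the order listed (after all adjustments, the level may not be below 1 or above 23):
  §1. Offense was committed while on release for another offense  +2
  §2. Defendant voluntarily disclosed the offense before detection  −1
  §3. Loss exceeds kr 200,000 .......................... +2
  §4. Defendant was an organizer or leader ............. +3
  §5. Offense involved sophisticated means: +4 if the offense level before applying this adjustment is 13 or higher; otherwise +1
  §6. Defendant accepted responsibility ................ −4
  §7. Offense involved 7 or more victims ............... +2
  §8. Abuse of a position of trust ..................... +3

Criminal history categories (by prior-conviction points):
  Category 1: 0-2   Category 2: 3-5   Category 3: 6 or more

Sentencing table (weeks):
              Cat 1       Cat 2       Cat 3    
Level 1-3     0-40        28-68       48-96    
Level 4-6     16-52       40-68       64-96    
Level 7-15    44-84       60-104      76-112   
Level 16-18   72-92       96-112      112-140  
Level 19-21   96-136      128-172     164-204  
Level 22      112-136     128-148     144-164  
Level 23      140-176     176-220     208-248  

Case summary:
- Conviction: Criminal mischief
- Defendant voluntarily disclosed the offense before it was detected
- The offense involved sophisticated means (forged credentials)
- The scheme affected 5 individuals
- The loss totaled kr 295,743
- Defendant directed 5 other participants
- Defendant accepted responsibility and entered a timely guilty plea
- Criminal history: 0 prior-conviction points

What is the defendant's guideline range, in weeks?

72-92 weeks

Base offense level for criminal mischief: 13.
§2 applies: 13 − 1 = 12.
§3 applies: 12 + 2 = 14.
§4 applies: 14 + 3 = 17.
§5 applies (level before this adjustment is 17 ≥ 13, so +4): 17 + 4 = 21.
§6 applies: 21 − 4 = 17.
Final offense level: 17.
Criminal history: 0 prior points → Category 1 (0-2).
Level 17 falls in the 16-18 band.
Grid: Level 16-18 × Category 1 = 72-92 weeks.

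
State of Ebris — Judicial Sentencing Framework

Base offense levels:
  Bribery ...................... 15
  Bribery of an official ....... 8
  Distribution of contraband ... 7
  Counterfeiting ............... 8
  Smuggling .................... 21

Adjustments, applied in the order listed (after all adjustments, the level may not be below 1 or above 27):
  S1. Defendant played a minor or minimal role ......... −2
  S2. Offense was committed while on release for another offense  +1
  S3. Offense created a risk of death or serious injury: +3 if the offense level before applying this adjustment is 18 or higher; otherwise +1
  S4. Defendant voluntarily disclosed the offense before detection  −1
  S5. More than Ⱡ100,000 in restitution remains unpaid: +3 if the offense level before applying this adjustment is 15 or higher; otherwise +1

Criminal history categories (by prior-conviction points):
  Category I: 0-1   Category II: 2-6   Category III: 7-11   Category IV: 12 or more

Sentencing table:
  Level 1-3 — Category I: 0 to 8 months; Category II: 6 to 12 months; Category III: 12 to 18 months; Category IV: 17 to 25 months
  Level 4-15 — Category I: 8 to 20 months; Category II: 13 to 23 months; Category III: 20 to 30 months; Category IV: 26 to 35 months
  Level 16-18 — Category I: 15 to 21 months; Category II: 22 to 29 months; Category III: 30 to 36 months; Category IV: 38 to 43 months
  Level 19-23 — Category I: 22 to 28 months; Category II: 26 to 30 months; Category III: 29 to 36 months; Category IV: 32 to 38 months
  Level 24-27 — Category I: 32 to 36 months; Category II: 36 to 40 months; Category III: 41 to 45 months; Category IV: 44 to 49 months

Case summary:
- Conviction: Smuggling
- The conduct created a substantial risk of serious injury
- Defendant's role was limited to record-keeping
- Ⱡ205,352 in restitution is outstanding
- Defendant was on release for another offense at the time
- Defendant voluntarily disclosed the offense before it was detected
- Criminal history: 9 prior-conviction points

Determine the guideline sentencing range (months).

Base offense level for smuggling: 21.
S1 applies: 21 − 2 = 19.
S2 applies: 19 + 1 = 20.
S3 applies (level before this adjustment is 20 ≥ 18, so +3): 20 + 3 = 23.
S4 applies: 23 − 1 = 22.
S5 applies (level before this adjustment is 22 ≥ 15, so +3): 22 + 3 = 25.
Final offense level: 25.
Criminal history: 9 prior points → Category III (7-11).
Level 25 falls in the 24-27 band.
Grid: Level 24-27 × Category III = 41-45 months.

41-45 months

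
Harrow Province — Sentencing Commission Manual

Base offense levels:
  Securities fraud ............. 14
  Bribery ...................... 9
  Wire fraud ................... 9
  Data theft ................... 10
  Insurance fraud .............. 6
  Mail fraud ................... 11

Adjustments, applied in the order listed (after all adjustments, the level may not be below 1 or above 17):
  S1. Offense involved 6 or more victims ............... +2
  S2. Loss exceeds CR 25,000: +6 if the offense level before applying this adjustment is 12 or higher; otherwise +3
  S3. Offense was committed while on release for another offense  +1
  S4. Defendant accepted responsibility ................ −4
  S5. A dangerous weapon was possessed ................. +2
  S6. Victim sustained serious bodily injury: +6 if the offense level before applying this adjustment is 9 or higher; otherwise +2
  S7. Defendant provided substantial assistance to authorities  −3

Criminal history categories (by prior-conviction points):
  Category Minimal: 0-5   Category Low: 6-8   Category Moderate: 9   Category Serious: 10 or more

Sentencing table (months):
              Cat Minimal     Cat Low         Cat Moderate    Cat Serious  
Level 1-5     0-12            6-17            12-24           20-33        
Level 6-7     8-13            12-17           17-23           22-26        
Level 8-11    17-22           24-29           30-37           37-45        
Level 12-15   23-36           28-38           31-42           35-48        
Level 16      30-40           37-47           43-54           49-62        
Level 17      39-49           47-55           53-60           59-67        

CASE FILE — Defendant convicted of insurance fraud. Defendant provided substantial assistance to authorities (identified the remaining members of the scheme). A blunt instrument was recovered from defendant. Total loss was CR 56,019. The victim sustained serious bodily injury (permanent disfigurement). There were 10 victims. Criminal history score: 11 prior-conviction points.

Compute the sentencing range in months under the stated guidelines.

49-62 months

Base offense level for insurance fraud: 6.
S1 applies: 6 + 2 = 8.
S2 applies (level before this adjustment is 8 < 12, so +3): 8 + 3 = 11.
S3 does not apply.
S5 applies: 11 + 2 = 13.
S6 applies (level before this adjustment is 13 ≥ 9, so +6): 13 + 6 = 19.
S7 applies: 19 − 3 = 16.
Final offense level: 16.
Criminal history: 11 prior points → Category Serious (10+).
Level 16 falls in the 16 band.
Grid: Level 16 × Category Serious = 49-62 months.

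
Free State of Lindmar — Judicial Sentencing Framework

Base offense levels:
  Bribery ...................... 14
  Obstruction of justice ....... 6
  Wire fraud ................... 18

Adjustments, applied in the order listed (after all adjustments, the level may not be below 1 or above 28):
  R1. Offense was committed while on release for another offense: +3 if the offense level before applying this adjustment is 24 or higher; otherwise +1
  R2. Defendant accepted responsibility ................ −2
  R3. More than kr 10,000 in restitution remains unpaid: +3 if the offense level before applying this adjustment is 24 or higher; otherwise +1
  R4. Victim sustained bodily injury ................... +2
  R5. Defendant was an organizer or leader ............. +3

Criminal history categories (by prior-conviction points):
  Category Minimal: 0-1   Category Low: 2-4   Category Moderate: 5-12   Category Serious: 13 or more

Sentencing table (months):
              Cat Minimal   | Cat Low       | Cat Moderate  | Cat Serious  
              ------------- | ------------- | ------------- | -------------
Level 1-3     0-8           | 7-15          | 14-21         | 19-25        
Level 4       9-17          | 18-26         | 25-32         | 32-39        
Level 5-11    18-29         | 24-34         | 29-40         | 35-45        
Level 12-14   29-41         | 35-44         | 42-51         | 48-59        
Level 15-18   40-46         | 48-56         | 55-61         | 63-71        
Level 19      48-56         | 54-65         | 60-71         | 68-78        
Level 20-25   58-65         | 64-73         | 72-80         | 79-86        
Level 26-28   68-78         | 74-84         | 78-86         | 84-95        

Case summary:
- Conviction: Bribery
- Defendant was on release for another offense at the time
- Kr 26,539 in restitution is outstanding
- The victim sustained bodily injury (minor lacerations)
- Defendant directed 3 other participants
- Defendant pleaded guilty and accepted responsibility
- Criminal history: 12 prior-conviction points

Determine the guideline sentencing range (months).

Base offense level for bribery: 14.
R1 applies (level before this adjustment is 14 < 24, so +1): 14 + 1 = 15.
R2 applies: 15 − 2 = 13.
R3 applies (level before this adjustment is 13 < 24, so +1): 13 + 1 = 14.
R4 applies: 14 + 2 = 16.
R5 applies: 16 + 3 = 19.
Final offense level: 19.
Criminal history: 12 prior points → Category Moderate (5-12).
Level 19 falls in the 19 band.
Grid: Level 19 × Category Moderate = 60-71 months.

60-71 months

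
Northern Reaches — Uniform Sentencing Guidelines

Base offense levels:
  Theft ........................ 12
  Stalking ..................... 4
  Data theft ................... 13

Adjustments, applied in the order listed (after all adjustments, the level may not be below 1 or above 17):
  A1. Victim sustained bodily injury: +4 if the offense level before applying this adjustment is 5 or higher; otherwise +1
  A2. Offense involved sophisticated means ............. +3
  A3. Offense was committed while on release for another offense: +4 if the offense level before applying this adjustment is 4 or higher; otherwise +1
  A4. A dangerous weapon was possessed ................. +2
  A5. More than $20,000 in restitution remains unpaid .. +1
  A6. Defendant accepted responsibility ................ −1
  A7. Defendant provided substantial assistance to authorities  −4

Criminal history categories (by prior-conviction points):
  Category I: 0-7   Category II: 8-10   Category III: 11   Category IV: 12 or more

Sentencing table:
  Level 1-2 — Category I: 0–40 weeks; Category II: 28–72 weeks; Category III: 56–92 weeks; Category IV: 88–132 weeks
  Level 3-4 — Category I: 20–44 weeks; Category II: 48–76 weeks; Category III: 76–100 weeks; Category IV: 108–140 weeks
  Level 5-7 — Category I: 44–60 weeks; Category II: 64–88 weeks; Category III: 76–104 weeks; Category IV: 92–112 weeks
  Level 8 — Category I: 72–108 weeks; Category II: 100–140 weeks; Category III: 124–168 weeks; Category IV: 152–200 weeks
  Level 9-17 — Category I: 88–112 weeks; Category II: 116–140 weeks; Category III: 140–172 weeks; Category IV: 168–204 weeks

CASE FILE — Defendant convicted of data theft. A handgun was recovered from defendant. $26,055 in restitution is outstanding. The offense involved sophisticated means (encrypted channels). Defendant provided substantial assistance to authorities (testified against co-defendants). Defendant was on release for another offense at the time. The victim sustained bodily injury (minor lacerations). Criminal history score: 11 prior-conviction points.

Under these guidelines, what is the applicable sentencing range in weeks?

Base offense level for data theft: 13.
A1 applies (level before this adjustment is 13 ≥ 5, so +4): 13 + 4 = 17.
A2 applies: 17 + 3 = 20.
A3 applies (level before this adjustment is 20 ≥ 4, so +4): 20 + 4 = 24.
A4 applies: 24 + 2 = 26.
A5 applies: 26 + 1 = 27.
A7 applies: 27 − 4 = 23.
Level 23 exceeds the maximum of 17; capped at 17.
Final offense level: 17.
Criminal history: 11 prior points → Category III (11).
Level 17 falls in the 9-17 band.
Grid: Level 9-17 × Category III = 140-172 weeks.

140-172 weeks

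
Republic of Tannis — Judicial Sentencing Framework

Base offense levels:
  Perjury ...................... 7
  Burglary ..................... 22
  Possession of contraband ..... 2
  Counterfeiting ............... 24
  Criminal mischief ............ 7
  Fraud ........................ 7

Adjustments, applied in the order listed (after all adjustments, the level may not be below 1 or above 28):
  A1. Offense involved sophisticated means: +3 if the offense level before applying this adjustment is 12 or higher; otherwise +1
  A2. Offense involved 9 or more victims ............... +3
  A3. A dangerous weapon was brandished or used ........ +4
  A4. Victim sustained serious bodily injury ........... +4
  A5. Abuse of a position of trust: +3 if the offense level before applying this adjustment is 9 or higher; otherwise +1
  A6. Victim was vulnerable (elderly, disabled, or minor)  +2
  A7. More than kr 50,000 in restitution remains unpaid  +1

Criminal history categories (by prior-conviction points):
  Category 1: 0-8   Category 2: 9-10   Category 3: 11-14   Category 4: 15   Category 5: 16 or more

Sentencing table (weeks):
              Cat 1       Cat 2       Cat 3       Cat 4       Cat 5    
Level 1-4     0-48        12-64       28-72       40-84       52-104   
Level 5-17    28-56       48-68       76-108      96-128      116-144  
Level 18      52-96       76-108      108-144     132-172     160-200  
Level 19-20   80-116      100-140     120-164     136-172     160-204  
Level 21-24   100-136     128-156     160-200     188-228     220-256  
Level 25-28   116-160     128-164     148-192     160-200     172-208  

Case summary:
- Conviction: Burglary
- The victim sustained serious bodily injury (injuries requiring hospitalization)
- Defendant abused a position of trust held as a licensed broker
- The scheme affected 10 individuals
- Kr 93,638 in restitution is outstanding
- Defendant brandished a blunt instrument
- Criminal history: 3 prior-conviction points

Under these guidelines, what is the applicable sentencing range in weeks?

Base offense level for burglary: 22.
A1 does not apply.
A2 applies: 22 + 3 = 25.
A3 applies: 25 + 4 = 29.
A4 applies: 29 + 4 = 33.
A5 applies (level before this adjustment is 33 ≥ 9, so +3): 33 + 3 = 36.
A7 applies: 36 + 1 = 37.
Level 37 exceeds the maximum of 28; capped at 28.
Final offense level: 28.
Criminal history: 3 prior points → Category 1 (0-8).
Level 28 falls in the 25-28 band.
Grid: Level 25-28 × Category 1 = 116-160 weeks.

116-160 weeks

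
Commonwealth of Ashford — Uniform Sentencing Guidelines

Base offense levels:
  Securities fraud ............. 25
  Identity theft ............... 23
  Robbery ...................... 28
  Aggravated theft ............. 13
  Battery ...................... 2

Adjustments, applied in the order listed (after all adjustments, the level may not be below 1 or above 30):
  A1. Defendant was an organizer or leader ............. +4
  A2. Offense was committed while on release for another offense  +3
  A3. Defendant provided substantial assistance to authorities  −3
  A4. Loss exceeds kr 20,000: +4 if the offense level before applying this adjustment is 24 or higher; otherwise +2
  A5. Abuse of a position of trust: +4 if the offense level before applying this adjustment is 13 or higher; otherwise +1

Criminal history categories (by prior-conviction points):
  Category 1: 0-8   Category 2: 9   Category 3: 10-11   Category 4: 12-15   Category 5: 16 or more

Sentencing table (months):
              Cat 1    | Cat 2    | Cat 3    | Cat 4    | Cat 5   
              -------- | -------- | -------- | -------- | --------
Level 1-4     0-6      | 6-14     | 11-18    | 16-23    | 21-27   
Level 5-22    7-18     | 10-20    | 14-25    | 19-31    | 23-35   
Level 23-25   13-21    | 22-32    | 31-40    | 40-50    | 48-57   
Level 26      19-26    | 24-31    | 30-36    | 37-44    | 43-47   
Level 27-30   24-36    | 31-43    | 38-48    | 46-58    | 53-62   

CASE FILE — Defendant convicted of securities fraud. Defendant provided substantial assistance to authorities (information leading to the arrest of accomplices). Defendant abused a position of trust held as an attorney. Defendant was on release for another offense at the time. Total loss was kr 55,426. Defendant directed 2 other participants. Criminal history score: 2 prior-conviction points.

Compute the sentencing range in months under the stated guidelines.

Base offense level for securities fraud: 25.
A1 applies: 25 + 4 = 29.
A2 applies: 29 + 3 = 32.
A3 applies: 32 − 3 = 29.
A4 applies (level before this adjustment is 29 ≥ 24, so +4): 29 + 4 = 33.
A5 applies (level before this adjustment is 33 ≥ 13, so +4): 33 + 4 = 37.
Level 37 exceeds the maximum of 30; capped at 30.
Final offense level: 30.
Criminal history: 2 prior points → Category 1 (0-8).
Level 30 falls in the 27-30 band.
Grid: Level 27-30 × Category 1 = 24-36 months.

24-36 months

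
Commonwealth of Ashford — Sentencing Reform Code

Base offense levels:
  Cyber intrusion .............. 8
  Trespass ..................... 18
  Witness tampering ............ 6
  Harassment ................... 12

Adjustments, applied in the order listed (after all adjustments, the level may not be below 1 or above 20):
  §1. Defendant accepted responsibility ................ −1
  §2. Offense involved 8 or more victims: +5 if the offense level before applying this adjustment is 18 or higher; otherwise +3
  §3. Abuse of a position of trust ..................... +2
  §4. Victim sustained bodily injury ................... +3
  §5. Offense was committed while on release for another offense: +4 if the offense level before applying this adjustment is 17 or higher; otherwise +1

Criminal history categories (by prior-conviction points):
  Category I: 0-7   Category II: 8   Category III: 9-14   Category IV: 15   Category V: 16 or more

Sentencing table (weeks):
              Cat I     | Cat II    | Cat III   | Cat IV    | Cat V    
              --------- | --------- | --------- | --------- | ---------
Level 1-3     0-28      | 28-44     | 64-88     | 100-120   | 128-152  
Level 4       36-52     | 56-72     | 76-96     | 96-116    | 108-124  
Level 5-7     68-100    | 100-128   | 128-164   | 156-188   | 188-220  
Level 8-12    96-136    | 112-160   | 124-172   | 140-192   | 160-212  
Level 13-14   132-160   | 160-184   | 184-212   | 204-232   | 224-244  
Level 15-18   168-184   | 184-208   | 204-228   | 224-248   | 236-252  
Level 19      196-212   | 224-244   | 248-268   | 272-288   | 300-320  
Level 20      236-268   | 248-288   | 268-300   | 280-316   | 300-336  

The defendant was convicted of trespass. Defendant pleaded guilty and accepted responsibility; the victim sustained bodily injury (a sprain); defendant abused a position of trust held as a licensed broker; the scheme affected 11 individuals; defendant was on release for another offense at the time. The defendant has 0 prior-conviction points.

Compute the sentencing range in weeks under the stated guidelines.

Base offense level for trespass: 18.
§1 applies: 18 − 1 = 17.
§2 applies (level before this adjustment is 17 < 18, so +3): 17 + 3 = 20.
§3 applies: 20 + 2 = 22.
§4 applies: 22 + 3 = 25.
§5 applies (level before this adjustment is 25 ≥ 17, so +4): 25 + 4 = 29.
Level 29 exceeds the maximum of 20; capped at 20.
Final offense level: 20.
Criminal history: 0 prior points → Category I (0-7).
Level 20 falls in the 20 band.
Grid: Level 20 × Category I = 236-268 weeks.

236-268 weeks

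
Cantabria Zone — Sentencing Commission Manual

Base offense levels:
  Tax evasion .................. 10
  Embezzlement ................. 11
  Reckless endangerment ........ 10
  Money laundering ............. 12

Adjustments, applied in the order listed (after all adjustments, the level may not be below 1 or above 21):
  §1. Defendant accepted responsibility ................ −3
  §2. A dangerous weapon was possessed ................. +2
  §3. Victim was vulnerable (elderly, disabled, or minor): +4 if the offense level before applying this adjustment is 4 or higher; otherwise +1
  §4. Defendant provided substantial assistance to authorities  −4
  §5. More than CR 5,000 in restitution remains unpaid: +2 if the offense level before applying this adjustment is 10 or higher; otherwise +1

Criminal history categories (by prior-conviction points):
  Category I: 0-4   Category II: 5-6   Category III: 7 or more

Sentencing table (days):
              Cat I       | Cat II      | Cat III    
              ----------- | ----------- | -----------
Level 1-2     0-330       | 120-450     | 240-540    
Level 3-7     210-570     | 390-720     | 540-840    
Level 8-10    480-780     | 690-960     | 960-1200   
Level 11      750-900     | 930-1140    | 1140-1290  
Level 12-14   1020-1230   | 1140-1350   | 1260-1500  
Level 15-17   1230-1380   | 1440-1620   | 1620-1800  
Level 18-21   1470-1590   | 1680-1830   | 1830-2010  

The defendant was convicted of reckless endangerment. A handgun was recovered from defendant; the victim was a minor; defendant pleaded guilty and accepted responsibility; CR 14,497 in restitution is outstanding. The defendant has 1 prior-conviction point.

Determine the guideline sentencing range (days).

Base offense level for reckless endangerment: 10.
§1 applies: 10 − 3 = 7.
§2 applies: 7 + 2 = 9.
§3 applies (level before this adjustment is 9 ≥ 4, so +4): 9 + 4 = 13.
§4 does not apply.
§5 applies (level before this adjustment is 13 ≥ 10, so +2): 13 + 2 = 15.
Final offense level: 15.
Criminal history: 1 prior point → Category I (0-4).
Level 15 falls in the 15-17 band.
Grid: Level 15-17 × Category I = 1230-1380 days.

1230-1380 days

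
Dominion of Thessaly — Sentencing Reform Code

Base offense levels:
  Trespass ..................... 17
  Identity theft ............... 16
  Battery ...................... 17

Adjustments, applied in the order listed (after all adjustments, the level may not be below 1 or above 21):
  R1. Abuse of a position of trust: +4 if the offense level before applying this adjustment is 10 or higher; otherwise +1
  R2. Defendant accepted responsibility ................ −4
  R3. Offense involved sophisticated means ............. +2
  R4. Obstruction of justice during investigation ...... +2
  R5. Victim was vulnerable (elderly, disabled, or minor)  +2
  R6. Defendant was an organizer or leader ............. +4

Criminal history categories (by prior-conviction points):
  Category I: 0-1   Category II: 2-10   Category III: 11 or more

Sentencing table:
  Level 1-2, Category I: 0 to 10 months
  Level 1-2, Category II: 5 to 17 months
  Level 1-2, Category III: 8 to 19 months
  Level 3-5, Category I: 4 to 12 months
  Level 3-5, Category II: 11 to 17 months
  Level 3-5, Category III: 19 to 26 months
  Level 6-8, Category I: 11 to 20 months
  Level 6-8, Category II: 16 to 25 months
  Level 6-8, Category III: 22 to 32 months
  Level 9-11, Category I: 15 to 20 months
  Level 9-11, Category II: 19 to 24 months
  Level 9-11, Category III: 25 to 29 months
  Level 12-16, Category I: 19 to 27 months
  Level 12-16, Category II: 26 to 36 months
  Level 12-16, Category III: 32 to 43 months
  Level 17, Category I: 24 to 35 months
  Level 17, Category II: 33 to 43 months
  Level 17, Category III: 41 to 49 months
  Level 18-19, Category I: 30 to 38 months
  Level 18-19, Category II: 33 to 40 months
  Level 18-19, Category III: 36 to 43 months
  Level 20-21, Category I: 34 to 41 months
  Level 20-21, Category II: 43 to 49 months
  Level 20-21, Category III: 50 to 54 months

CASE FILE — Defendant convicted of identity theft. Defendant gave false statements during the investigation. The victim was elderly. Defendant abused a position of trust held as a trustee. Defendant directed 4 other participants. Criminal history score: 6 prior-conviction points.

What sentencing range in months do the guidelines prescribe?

Base offense level for identity theft: 16.
R1 applies (level before this adjustment is 16 ≥ 10, so +4): 16 + 4 = 20.
R4 applies: 20 + 2 = 22.
R5 applies: 22 + 2 = 24.
R6 applies: 24 + 4 = 28.
Level 28 exceeds the maximum of 21; capped at 21.
Final offense level: 21.
Criminal history: 6 prior points → Category II (2-10).
Level 21 falls in the 20-21 band.
Grid: Level 20-21 × Category II = 43-49 months.

43-49 months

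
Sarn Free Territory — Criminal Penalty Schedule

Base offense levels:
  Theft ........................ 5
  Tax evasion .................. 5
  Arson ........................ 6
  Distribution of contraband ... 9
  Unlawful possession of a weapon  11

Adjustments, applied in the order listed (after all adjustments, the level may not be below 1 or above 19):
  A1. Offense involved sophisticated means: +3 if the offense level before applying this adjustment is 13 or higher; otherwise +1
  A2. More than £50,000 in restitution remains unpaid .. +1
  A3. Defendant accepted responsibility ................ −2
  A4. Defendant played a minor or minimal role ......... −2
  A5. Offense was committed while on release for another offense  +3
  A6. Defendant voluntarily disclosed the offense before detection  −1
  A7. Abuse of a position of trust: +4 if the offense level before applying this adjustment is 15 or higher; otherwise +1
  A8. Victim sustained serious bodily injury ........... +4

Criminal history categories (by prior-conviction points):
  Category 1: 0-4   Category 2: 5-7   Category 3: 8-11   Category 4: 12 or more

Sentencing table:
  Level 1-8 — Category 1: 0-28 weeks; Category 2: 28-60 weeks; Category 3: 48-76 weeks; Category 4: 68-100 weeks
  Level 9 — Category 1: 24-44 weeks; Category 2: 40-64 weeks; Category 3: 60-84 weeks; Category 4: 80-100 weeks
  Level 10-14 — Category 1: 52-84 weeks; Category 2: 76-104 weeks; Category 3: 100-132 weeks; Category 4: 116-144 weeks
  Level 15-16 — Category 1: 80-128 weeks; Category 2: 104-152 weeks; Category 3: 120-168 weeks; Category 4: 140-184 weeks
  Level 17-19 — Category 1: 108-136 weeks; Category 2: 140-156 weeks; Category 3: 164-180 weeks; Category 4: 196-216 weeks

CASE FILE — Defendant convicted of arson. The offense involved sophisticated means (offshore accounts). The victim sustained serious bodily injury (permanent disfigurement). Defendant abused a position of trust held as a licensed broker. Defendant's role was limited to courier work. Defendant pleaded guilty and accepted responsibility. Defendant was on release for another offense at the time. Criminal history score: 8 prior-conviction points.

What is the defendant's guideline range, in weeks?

100-132 weeks

Base offense level for arson: 6.
A1 applies (level before this adjustment is 6 < 13, so +1): 6 + 1 = 7.
A2 does not apply.
A3 applies: 7 − 2 = 5.
A4 applies: 5 − 2 = 3.
A5 applies: 3 + 3 = 6.
A6 does not apply.
A7 applies (level before this adjustment is 6 < 15, so +1): 6 + 1 = 7.
A8 applies: 7 + 4 = 11.
Final offense level: 11.
Criminal history: 8 prior points → Category 3 (8-11).
Level 11 falls in the 10-14 band.
Grid: Level 10-14 × Category 3 = 100-132 weeks.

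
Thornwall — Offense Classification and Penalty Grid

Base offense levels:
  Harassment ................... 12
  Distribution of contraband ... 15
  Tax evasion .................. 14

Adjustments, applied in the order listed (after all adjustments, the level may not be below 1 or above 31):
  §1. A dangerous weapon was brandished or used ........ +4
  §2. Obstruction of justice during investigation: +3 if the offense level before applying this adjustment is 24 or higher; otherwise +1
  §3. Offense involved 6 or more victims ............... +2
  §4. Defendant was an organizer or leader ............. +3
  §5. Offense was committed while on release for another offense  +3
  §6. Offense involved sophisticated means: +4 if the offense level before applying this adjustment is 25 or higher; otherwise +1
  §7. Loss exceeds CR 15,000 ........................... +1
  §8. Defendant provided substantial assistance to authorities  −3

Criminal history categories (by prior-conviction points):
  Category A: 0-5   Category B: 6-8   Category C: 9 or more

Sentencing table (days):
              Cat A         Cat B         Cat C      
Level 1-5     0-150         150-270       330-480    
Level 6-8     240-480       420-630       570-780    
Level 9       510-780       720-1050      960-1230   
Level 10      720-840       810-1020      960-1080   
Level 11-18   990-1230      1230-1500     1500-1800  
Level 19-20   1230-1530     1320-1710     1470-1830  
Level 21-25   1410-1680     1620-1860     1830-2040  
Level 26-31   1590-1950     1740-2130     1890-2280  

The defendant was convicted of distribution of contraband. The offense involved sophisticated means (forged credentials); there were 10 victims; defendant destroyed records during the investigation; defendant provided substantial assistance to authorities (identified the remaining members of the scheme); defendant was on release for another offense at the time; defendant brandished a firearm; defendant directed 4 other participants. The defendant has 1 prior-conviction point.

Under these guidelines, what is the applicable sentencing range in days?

Base offense level for distribution of contraband: 15.
§1 applies: 15 + 4 = 19.
§2 applies (level before this adjustment is 19 < 24, so +1): 19 + 1 = 20.
§3 applies: 20 + 2 = 22.
§4 applies: 22 + 3 = 25.
§5 applies: 25 + 3 = 28.
§6 applies (level before this adjustment is 28 ≥ 25, so +4): 28 + 4 = 32.
§7 does not apply.
§8 applies: 32 − 3 = 29.
Final offense level: 29.
Criminal history: 1 prior point → Category A (0-5).
Level 29 falls in the 26-31 band.
Grid: Level 26-31 × Category A = 1590-1950 days.

1590-1950 days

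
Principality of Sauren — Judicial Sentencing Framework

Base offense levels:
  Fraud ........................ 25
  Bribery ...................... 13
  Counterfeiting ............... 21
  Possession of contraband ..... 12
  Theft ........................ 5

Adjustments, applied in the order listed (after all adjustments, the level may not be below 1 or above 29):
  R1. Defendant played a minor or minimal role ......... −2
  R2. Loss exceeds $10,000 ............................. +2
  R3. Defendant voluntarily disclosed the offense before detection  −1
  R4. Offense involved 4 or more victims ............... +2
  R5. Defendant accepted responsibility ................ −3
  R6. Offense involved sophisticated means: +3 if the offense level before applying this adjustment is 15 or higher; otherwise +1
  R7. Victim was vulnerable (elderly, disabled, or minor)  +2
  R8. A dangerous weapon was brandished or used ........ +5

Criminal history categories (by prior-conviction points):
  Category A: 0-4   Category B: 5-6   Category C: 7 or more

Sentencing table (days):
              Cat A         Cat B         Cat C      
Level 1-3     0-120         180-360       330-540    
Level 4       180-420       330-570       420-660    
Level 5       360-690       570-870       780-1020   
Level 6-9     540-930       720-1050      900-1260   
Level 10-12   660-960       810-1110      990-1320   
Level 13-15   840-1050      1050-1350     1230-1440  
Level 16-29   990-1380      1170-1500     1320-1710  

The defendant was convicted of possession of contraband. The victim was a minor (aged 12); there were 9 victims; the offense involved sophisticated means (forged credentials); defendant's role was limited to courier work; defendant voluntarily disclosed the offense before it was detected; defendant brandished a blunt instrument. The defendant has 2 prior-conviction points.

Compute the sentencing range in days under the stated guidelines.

990-1380 days

Base offense level for possession of contraband: 12.
R1 applies: 12 − 2 = 10.
R2 does not apply.
R3 applies: 10 − 1 = 9.
R4 applies: 9 + 2 = 11.
R5 does not apply.
R6 applies (level before this adjustment is 11 < 15, so +1): 11 + 1 = 12.
R7 applies: 12 + 2 = 14.
R8 applies: 14 + 5 = 19.
Final offense level: 19.
Criminal history: 2 prior points → Category A (0-4).
Level 19 falls in the 16-29 band.
Grid: Level 16-29 × Category A = 990-1380 days.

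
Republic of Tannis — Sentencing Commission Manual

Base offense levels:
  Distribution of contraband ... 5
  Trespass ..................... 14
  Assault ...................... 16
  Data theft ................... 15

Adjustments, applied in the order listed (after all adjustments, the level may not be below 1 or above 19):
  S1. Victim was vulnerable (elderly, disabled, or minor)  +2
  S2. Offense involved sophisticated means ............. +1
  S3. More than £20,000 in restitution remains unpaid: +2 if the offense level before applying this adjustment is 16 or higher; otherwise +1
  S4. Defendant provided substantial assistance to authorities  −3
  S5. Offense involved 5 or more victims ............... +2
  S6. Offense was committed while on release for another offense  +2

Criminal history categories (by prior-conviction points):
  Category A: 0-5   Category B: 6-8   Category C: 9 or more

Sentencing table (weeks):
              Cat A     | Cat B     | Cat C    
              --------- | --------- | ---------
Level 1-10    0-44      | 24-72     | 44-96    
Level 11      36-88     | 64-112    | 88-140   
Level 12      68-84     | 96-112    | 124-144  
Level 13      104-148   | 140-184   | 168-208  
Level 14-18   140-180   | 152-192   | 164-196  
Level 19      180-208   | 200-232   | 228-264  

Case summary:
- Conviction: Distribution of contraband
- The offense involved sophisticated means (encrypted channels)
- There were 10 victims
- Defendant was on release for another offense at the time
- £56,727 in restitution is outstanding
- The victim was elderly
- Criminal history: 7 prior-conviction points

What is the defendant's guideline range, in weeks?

Base offense level for distribution of contraband: 5.
S1 applies: 5 + 2 = 7.
S2 applies: 7 + 1 = 8.
S3 applies (level before this adjustment is 8 < 16, so +1): 8 + 1 = 9.
S5 applies: 9 + 2 = 11.
S6 applies: 11 + 2 = 13.
Final offense level: 13.
Criminal history: 7 prior points → Category B (6-8).
Level 13 falls in the 13 band.
Grid: Level 13 × Category B = 140-184 weeks.

140-184 weeks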